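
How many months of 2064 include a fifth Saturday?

A month has five Saturdays exactly when Saturday falls within its first (length − 28) days.
Jan: 31 days, starts Tue → 5 of Tue, Wed, Thu
Feb: 29 days, starts Fri → 5 of Fri
Mar: 31 days, starts Sat → 5 of Sat, Sun, Mon ✓
Apr: 30 days, starts Tue → 5 of Tue, Wed
May: 31 days, starts Thu → 5 of Thu, Fri, Sat ✓
Jun: 30 days, starts Sun → 5 of Sun, Mon
Jul: 31 days, starts Tue → 5 of Tue, Wed, Thu
Aug: 31 days, starts Fri → 5 of Fri, Sat, Sun ✓
Sep: 30 days, starts Mon → 5 of Mon, Tue
Oct: 31 days, starts Wed → 5 of Wed, Thu, Fri
Nov: 30 days, starts Sat → 5 of Sat, Sun ✓
Dec: 31 days, starts Mon → 5 of Mon, Tue, Wed
Months with five Saturdays: Mar, May, Aug, Nov.

4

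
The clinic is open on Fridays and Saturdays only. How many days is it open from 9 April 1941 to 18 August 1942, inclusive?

142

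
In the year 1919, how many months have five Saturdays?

4

A month has five Saturdays exactly when Saturday falls within its first (length − 28) days.
Jan: 31 days, starts Wed → 5 of Wed, Thu, Fri
Feb: 28 days, starts Sat → 5 of (none)
Mar: 31 days, starts Sat → 5 of Sat, Sun, Mon ✓
Apr: 30 days, starts Tue → 5 of Tue, Wed
May: 31 days, starts Thu → 5 of Thu, Fri, Sat ✓
Jun: 30 days, starts Sun → 5 of Sun, Mon
Jul: 31 days, starts Tue → 5 of Tue, Wed, Thu
Aug: 31 days, starts Fri → 5 of Fri, Sat, Sun ✓
Sep: 30 days, starts Mon → 5 of Mon, Tue
Oct: 31 days, starts Wed → 5 of Wed, Thu, Fri
Nov: 30 days, starts Sat → 5 of Sat, Sun ✓
Dec: 31 days, starts Mon → 5 of Mon, Tue, Wed
Months with five Saturdays: Mar, May, Aug, Nov.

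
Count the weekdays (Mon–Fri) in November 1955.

November 1, 1955 is a Tuesday.
The range spans 30 days (inclusive of both endpoints).
30 = 7 × 4 + 2, so there are 4 full weeks plus 2 extra days.
Each full week contributes 5 weekdays (Mon–Fri): 4 × 5 = 20.
The 2 extra days are Tuesday, Wednesday — 2 of them qualify.
Total: 20 + 2 = 22.

22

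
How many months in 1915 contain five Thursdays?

4

A month has five Thursdays exactly when Thursday falls within its first (length − 28) days.
Jan: 31 days, starts Fri → 5 of Fri, Sat, Sun
Feb: 28 days, starts Mon → 5 of (none)
Mar: 31 days, starts Mon → 5 of Mon, Tue, Wed
Apr: 30 days, starts Thu → 5 of Thu, Fri ✓
May: 31 days, starts Sat → 5 of Sat, Sun, Mon
Jun: 30 days, starts Tue → 5 of Tue, Wed
Jul: 31 days, starts Thu → 5 of Thu, Fri, Sat ✓
Aug: 31 days, starts Sun → 5 of Sun, Mon, Tue
Sep: 30 days, starts Wed → 5 of Wed, Thu ✓
Oct: 31 days, starts Fri → 5 of Fri, Sat, Sun
Nov: 30 days, starts Mon → 5 of Mon, Tue
Dec: 31 days, starts Wed → 5 of Wed, Thu, Fri ✓
Months with five Thursdays: Apr, Jul, Sep, Dec.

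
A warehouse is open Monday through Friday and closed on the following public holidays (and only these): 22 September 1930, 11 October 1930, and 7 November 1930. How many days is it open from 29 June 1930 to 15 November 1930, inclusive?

98

29 June 1930 is a Sunday.
The range spans 140 days (inclusive of both endpoints).
140 = 7 × 20, so the span is exactly 20 full weeks.
Each full week contributes 5 weekdays (Mon–Fri): 20 × 5 = 100.
Total: 100.
Holidays: 22 September 1930 (Mon); 11 October 1930 (Sat); 7 November 1930 (Fri).
2 of the 3 holidays fall on weekdays; the rest are weekends and were already excluded.
Business days: 100 − 2 = 98.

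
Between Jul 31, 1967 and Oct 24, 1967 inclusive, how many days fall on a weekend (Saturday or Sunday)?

24

Jul 31, 1967 is a Monday.
That's 86 days from start to end, counting both.
86 = 7 × 12 + 2, so there are 12 full weeks plus 2 extra days.
Each full week contributes 2 weekend days (Sat, Sun): 12 × 2 = 24.
The 2 extra days are Mon, Tue — none qualify.
Total: 24 + 0 = 24.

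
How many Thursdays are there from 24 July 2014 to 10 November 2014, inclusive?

24 July 2014 is a Thursday.
The range spans 110 days (inclusive of both endpoints).
110 = 7 × 15 + 5, so there are 15 full weeks plus 5 extra days.
Each full week contributes one Thursday: 15 so far.
The 5 extra days are Thursday, Friday, Saturday, Sunday, Monday — 1 of them qualifies.
Total: 15 + 1 = 16.

16 Thursdays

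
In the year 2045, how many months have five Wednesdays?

A month has five Wednesdays exactly when Wednesday falls within its first (length − 28) days.
Jan: 31 days, starts Sun → 5 of Sun, Mon, Tue
Feb: 28 days, starts Wed → 5 of (none)
Mar: 31 days, starts Wed → 5 of Wed, Thu, Fri ✓
Apr: 30 days, starts Sat → 5 of Sat, Sun
May: 31 days, starts Mon → 5 of Mon, Tue, Wed ✓
Jun: 30 days, starts Thu → 5 of Thu, Fri
Jul: 31 days, starts Sat → 5 of Sat, Sun, Mon
Aug: 31 days, starts Tue → 5 of Tue, Wed, Thu ✓
Sep: 30 days, starts Fri → 5 of Fri, Sat
Oct: 31 days, starts Sun → 5 of Sun, Mon, Tue
Nov: 30 days, starts Wed → 5 of Wed, Thu ✓
Dec: 31 days, starts Fri → 5 of Fri, Sat, Sun
Months with five Wednesdays: Mar, May, Aug, Nov.

4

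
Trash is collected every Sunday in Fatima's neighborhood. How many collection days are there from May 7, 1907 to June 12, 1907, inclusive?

5

May 7, 1907 is a Tuesday.
From May 7, 1907 to June 12, 1907 is 37 days inclusive.
37 = 7 × 5 + 2, so there are 5 full weeks plus 2 extra days.
Each full week contributes one Sunday: 5 so far.
The 2 extra days are Tuesday, Wednesday — none qualify.
Total: 5 + 0 = 5.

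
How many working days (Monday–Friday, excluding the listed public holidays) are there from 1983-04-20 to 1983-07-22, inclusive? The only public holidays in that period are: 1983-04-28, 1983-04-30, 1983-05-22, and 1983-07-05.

1983-04-20 is a Wednesday.
From 1983-04-20 to 1983-07-22 is 94 days inclusive.
94 = 7 × 13 + 3, so there are 13 full weeks plus 3 extra days.
Each full week contributes 5 weekdays (Mon–Fri): 13 × 5 = 65.
The 3 extra days are Wednesday, Thursday, Friday — 3 of them qualify.
Total: 65 + 3 = 68.
Holidays: 1983-04-28 (Thu); 1983-04-30 (Sat); 1983-05-22 (Sun); 1983-07-05 (Tue).
2 of the 4 holidays fall on weekdays; the rest are weekends and were already excluded.
Business days: 68 − 2 = 66.

66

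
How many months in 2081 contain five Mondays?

4

A month has five Mondays exactly when Monday falls within its first (length − 28) days.
Jan: 31 days, starts Wed → 5 of Wed, Thu, Fri
Feb: 28 days, starts Sat → 5 of (none)
Mar: 31 days, starts Sat → 5 of Sat, Sun, Mon ✓
Apr: 30 days, starts Tue → 5 of Tue, Wed
May: 31 days, starts Thu → 5 of Thu, Fri, Sat
Jun: 30 days, starts Sun → 5 of Sun, Mon ✓
Jul: 31 days, starts Tue → 5 of Tue, Wed, Thu
Aug: 31 days, starts Fri → 5 of Fri, Sat, Sun
Sep: 30 days, starts Mon → 5 of Mon, Tue ✓
Oct: 31 days, starts Wed → 5 of Wed, Thu, Fri
Nov: 30 days, starts Sat → 5 of Sat, Sun
Dec: 31 days, starts Mon → 5 of Mon, Tue, Wed ✓
Months with five Mondays: Mar, Jun, Sep, Dec.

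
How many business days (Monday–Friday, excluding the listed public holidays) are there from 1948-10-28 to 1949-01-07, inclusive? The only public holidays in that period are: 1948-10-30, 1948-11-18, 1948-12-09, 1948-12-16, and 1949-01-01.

49 business days

1948-10-28 is a Thursday.
That's 72 days from start to end, counting both.
72 = 7 × 10 + 2, so there are 10 full weeks plus 2 extra days.
Each full week contributes 5 weekdays (Mon–Fri): 10 × 5 = 50.
The 2 extra days are Thursday, Friday — 2 of them qualify.
Total: 50 + 2 = 52.
Holidays: 1948-10-30 (Sat); 1948-11-18 (Thu); 1948-12-09 (Thu); 1948-12-16 (Thu); 1949-01-01 (Sat).
3 of the 5 holidays fall on weekdays; the rest are weekends and were already excluded.
Business days: 52 − 3 = 49.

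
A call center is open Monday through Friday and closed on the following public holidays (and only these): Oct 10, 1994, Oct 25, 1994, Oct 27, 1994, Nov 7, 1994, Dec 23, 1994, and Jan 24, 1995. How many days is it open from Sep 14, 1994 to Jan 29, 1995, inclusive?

92

Sep 14, 1994 is a Wednesday.
The range spans 138 days (inclusive of both endpoints).
138 = 7 × 19 + 5, so there are 19 full weeks plus 5 extra days.
Each full week contributes 5 weekdays (Mon–Fri): 19 × 5 = 95.
The 5 extra days are Wed, Thu, Fri, Sat, Sun — 3 of them qualify.
Total: 95 + 3 = 98.
Holidays: Oct 10, 1994 (Mon); Oct 25, 1994 (Tue); Oct 27, 1994 (Thu); Nov 7, 1994 (Mon); Dec 23, 1994 (Fri); Jan 24, 1995 (Tue).
All 6 holidays fall on weekdays, so subtract 6.
Business days: 98 − 6 = 92.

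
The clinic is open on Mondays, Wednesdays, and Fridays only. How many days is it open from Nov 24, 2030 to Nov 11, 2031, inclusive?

151

Nov 24, 2030 is a Sunday.
The range spans 353 days (inclusive of both endpoints).
353 = 7 × 50 + 3, so there are 50 full weeks plus 3 extra days.
Each full week contributes 3 days from the set (Mon, Wed, Fri): 50 × 3 = 150.
The 3 extra days are Sun, Mon, Tue — 1 of them qualifies.
Total: 150 + 1 = 151.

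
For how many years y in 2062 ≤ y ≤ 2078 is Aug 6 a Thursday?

Day of week of August 6 in each year:
2062: Sun, 2063: Mon, 2064: Wed, 2065: Thu ✓, 2066: Fri, 2067: Sat, 2068: Mon, 2069: Tue, 2070: Wed, 2071: Thu ✓, 2072: Sat, 2073: Sun, 2074: Mon, 2075: Tue, 2076: Thu ✓, 2077: Fri, 2078: Sat
Thursdays: 2065, 2071, 2076.

3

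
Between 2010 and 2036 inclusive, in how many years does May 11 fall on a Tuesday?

Day of week of May 11 in each year:
2010: Tue ✓, 2011: Wed, 2012: Fri, 2013: Sat, 2014: Sun, 2015: Mon, 2016: Wed, 2017: Thu, 2018: Fri, 2019: Sat, 2020: Mon, 2021: Tue ✓, 2022: Wed, 2023: Thu, 2024: Sat, 2025: Sun, 2026: Mon, 2027: Tue ✓, 2028: Thu, 2029: Fri, 2030: Sat, 2031: Sun, 2032: Tue ✓, 2033: Wed, 2034: Thu, 2035: Fri, 2036: Sun
Tuesdays: 2010, 2021, 2027, 2032.

4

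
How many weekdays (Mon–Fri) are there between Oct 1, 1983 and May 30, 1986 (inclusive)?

695 weekdays

Oct 1, 1983 is a Saturday.
From Oct 1, 1983 to May 30, 1986 is 973 days inclusive.
973 = 7 × 139, so the span is exactly 139 full weeks.
Each full week contributes 5 weekdays (Mon–Fri): 139 × 5 = 695.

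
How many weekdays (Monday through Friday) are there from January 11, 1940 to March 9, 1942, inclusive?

January 11, 1940 is a Thursday.
The range spans 789 days (inclusive of both endpoints).
789 = 7 × 112 + 5, so there are 112 full weeks plus 5 extra days.
Each full week contributes 5 weekdays (Mon–Fri): 112 × 5 = 560.
The 5 extra days are Thu, Fri, Sat, Sun, Mon — 3 of them qualify.
Total: 560 + 3 = 563.

563 weekdays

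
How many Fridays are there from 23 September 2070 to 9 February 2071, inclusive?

23 September 2070 is a Tuesday.
That's 140 days from start to end, counting both.
140 = 7 × 20, so the span is exactly 20 full weeks.
Each full week contributes one Friday: 20 so far.

20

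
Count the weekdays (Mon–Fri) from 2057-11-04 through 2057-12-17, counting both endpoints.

2057-11-04 is a Sunday.
The range spans 44 days (inclusive of both endpoints).
44 = 7 × 6 + 2, so there are 6 full weeks plus 2 extra days.
Each full week contributes 5 weekdays (Mon–Fri): 6 × 5 = 30.
The 2 extra days are Sunday, Monday — 1 of them qualifies.
Total: 30 + 1 = 31.

31 weekdays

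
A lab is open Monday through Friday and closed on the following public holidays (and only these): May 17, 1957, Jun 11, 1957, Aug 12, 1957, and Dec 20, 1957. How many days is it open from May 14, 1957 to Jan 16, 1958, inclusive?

May 14, 1957 is a Tuesday.
From May 14, 1957 to Jan 16, 1958 is 248 days inclusive.
248 = 7 × 35 + 3, so there are 35 full weeks plus 3 extra days.
Each full week contributes 5 weekdays (Mon–Fri): 35 × 5 = 175.
The 3 extra days are Tuesday, Wednesday, Thursday — 3 of them qualify.
Total: 175 + 3 = 178.
Holidays: May 17, 1957 (Fri); Jun 11, 1957 (Tue); Aug 12, 1957 (Mon); Dec 20, 1957 (Fri).
All 4 holidays fall on weekdays, so subtract 4.
Business days: 178 − 4 = 174.

174 working days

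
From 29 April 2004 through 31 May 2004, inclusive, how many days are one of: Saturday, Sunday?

10

29 April 2004 is a Thursday.
That's 33 days from start to end, counting both.
33 = 7 × 4 + 5, so there are 4 full weeks plus 5 extra days.
Each full week contributes 2 days from the set (Sat, Sun): 4 × 2 = 8.
The 5 extra days are Thursday, Friday, Saturday, Sunday, Monday — 2 of them qualify.
Total: 8 + 2 = 10.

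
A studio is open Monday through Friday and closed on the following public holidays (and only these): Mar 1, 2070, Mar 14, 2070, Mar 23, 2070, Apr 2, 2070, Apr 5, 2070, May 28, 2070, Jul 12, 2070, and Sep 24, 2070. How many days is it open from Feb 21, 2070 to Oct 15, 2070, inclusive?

Feb 21, 2070 is a Friday.
The range spans 237 days (inclusive of both endpoints).
237 = 7 × 33 + 6, so there are 33 full weeks plus 6 extra days.
Each full week contributes 5 weekdays (Mon–Fri): 33 × 5 = 165.
The 6 extra days are Friday, Saturday, Sunday, Monday, Tuesday, Wednesday — 4 of them qualify.
Total: 165 + 4 = 169.
Holidays: Mar 1, 2070 (Sat); Mar 14, 2070 (Fri); Mar 23, 2070 (Sun); Apr 2, 2070 (Wed); Apr 5, 2070 (Sat); May 28, 2070 (Wed); Jul 12, 2070 (Sat); Sep 24, 2070 (Wed).
4 of the 8 holidays fall on weekdays; the rest are weekends and were already excluded.
Business days: 169 − 4 = 165.

165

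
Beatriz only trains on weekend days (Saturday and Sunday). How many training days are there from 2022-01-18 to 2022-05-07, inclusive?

31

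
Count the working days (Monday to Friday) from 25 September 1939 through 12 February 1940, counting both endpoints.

25 September 1939 is a Monday.
That's 141 days from start to end, counting both.
141 = 7 × 20 + 1, so there are 20 full weeks plus 1 extra day.
Each full week contributes 5 weekdays (Mon–Fri): 20 × 5 = 100.
The 1 extra day is Mon — 1 of them qualifies.
Total: 100 + 1 = 101.

101 weekdays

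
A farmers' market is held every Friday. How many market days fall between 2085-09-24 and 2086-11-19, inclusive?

60

2085-09-24 is a Monday.
The range spans 422 days (inclusive of both endpoints).
422 = 7 × 60 + 2, so there are 60 full weeks plus 2 extra days.
Each full week contributes one Friday: 60 so far.
The 2 extra days are Monday, Tuesday — none qualify.
Total: 60 + 0 = 60.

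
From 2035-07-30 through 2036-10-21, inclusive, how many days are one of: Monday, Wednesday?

2035-07-30 is a Monday.
That's 450 days from start to end, counting both.
450 = 7 × 64 + 2, so there are 64 full weeks plus 2 extra days.
Each full week contributes 2 days from the set (Mon, Wed): 64 × 2 = 128.
The 2 extra days are Monday, Tuesday — 1 of them qualifies.
Total: 128 + 1 = 129.

129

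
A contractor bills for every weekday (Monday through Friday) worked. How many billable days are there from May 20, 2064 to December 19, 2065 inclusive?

May 20, 2064 is a Tuesday.
That's 579 days from start to end, counting both.
579 = 7 × 82 + 5, so there are 82 full weeks plus 5 extra days.
Each full week contributes 5 weekdays (Mon–Fri): 82 × 5 = 410.
The 5 extra days are Tuesday, Wednesday, Thursday, Friday, Saturday — 4 of them qualify.
Total: 410 + 4 = 414.

414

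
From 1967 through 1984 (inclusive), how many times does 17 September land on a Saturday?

2

Day of week of September 17 in each year:
1967: Sun, 1968: Tue, 1969: Wed, 1970: Thu, 1971: Fri, 1972: Sun, 1973: Mon, 1974: Tue, 1975: Wed, 1976: Fri, 1977: Sat ✓, 1978: Sun, 1979: Mon, 1980: Wed, 1981: Thu, 1982: Fri, 1983: Sat ✓, 1984: Mon
Saturdays: 1977, 1983.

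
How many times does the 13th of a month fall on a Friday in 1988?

The 13th falls on a Friday when the month's 13th has weekday Fri.
Jan 13 is Wed; Feb 13 is Sat; Mar 13 is Sun; Apr 13 is Wed; May 13 is Fri ✓; Jun 13 is Mon; Jul 13 is Wed; Aug 13 is Sat; Sep 13 is Tue; Oct 13 is Thu; Nov 13 is Sun; Dec 13 is Tue.
Friday the 13ths: May.

1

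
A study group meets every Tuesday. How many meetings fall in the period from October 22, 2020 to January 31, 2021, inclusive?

October 22, 2020 is a Thursday.
That's 102 days from start to end, counting both.
102 = 7 × 14 + 4, so there are 14 full weeks plus 4 extra days.
Each full week contributes one Tuesday: 14 so far.
The 4 extra days are Thursday, Friday, Saturday, Sunday — none qualify.
Total: 14 + 0 = 14.

14 Tuesdays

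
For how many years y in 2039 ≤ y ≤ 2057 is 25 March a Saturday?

3

Day of week of March 25 in each year:
2039: Fri, 2040: Sun, 2041: Mon, 2042: Tue, 2043: Wed, 2044: Fri, 2045: Sat ✓, 2046: Sun, 2047: Mon, 2048: Wed, 2049: Thu, 2050: Fri, 2051: Sat ✓, 2052: Mon, 2053: Tue, 2054: Wed, 2055: Thu, 2056: Sat ✓, 2057: Sun
Saturdays: 2045, 2051, 2056.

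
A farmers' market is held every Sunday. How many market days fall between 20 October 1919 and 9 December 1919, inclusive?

7

20 October 1919 is a Monday.
From 20 October 1919 to 9 December 1919 is 51 days inclusive.
51 = 7 × 7 + 2, so there are 7 full weeks plus 2 extra days.
Each full week contributes one Sunday: 7 so far.
The 2 extra days are Mon, Tue — none qualify.
Total: 7 + 0 = 7.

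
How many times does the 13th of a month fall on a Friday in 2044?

The 13th falls on a Friday when the month's 13th has weekday Fri.
Jan 13 is Wed; Feb 13 is Sat; Mar 13 is Sun; Apr 13 is Wed; May 13 is Fri ✓; Jun 13 is Mon; Jul 13 is Wed; Aug 13 is Sat; Sep 13 is Tue; Oct 13 is Thu; Nov 13 is Sun; Dec 13 is Tue.
Friday the 13ths: May.

1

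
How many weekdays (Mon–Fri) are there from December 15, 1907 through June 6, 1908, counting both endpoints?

125

December 15, 1907 is a Sunday.
From December 15, 1907 to June 6, 1908 is 175 days inclusive.
175 = 7 × 25, so the span is exactly 25 full weeks.
Each full week contributes 5 weekdays (Mon–Fri): 25 × 5 = 125.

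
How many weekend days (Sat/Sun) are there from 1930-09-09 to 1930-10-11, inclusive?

9

1930-09-09 is a Tuesday.
The range spans 33 days (inclusive of both endpoints).
33 = 7 × 4 + 5, so there are 4 full weeks plus 5 extra days.
Each full week contributes 2 weekend days (Sat, Sun): 4 × 2 = 8.
The 5 extra days are Tuesday, Wednesday, Thursday, Friday, Saturday — 1 of them qualifies.
Total: 8 + 1 = 9.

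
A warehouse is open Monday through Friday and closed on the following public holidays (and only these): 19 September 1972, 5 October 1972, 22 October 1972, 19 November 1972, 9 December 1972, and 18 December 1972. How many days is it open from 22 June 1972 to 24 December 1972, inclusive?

22 June 1972 is a Thursday.
That's 186 days from start to end, counting both.
186 = 7 × 26 + 4, so there are 26 full weeks plus 4 extra days.
Each full week contributes 5 weekdays (Mon–Fri): 26 × 5 = 130.
The 4 extra days are Thu, Fri, Sat, Sun — 2 of them qualify.
Total: 130 + 2 = 132.
Holidays: 19 September 1972 (Tue); 5 October 1972 (Thu); 22 October 1972 (Sun); 19 November 1972 (Sun); 9 December 1972 (Sat); 18 December 1972 (Mon).
3 of the 6 holidays fall on weekdays; the rest are weekends and were already excluded.
Business days: 132 − 3 = 129.

129 working days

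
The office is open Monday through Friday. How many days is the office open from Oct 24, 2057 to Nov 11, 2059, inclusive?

535

Oct 24, 2057 is a Wednesday.
From Oct 24, 2057 to Nov 11, 2059 is 749 days inclusive.
749 = 7 × 107, so the span is exactly 107 full weeks.
Each full week contributes 5 weekdays (Mon–Fri): 107 × 5 = 535.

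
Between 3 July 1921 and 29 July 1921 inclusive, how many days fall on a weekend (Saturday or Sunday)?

3 July 1921 is a Sunday.
From 3 July 1921 to 29 July 1921 is 27 days inclusive.
27 = 7 × 3 + 6, so there are 3 full weeks plus 6 extra days.
Each full week contributes 2 weekend days (Sat, Sun): 3 × 2 = 6.
The 6 extra days are Sun, Mon, Tue, Wed, Thu, Fri — 1 of them qualifies.
Total: 6 + 1 = 7.

7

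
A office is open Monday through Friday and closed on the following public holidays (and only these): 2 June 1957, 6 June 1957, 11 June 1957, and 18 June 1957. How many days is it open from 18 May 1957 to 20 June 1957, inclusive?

21 working days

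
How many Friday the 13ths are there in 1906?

The 13th falls on a Friday when the month's 13th has weekday Fri.
Jan 13 is Sat; Feb 13 is Tue; Mar 13 is Tue; Apr 13 is Fri ✓; May 13 is Sun; Jun 13 is Wed; Jul 13 is Fri ✓; Aug 13 is Mon; Sep 13 is Thu; Oct 13 is Sat; Nov 13 is Tue; Dec 13 is Thu.
Friday the 13ths: Apr, Jul.

2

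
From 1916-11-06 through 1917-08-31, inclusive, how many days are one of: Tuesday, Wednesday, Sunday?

128

1916-11-06 is a Monday.
That's 299 days from start to end, counting both.
299 = 7 × 42 + 5, so there are 42 full weeks plus 5 extra days.
Each full week contributes 3 days from the set (Tue, Wed, Sun): 42 × 3 = 126.
The 5 extra days are Monday, Tuesday, Wednesday, Thursday, Friday — 2 of them qualify.
Total: 126 + 2 = 128.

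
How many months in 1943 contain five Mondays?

A month has five Mondays exactly when Monday falls within its first (length − 28) days.
Jan: 31 days, starts Fri → 5 of Fri, Sat, Sun
Feb: 28 days, starts Mon → 5 of (none)
Mar: 31 days, starts Mon → 5 of Mon, Tue, Wed ✓
Apr: 30 days, starts Thu → 5 of Thu, Fri
May: 31 days, starts Sat → 5 of Sat, Sun, Mon ✓
Jun: 30 days, starts Tue → 5 of Tue, Wed
Jul: 31 days, starts Thu → 5 of Thu, Fri, Sat
Aug: 31 days, starts Sun → 5 of Sun, Mon, Tue ✓
Sep: 30 days, starts Wed → 5 of Wed, Thu
Oct: 31 days, starts Fri → 5 of Fri, Sat, Sun
Nov: 30 days, starts Mon → 5 of Mon, Tue ✓
Dec: 31 days, starts Wed → 5 of Wed, Thu, Fri
Months with five Mondays: Mar, May, Aug, Nov.

4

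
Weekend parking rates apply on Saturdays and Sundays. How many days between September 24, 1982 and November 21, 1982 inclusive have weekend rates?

18

September 24, 1982 is a Friday.
That's 59 days from start to end, counting both.
59 = 7 × 8 + 3, so there are 8 full weeks plus 3 extra days.
Each full week contributes 2 weekend days (Sat, Sun): 8 × 2 = 16.
The 3 extra days are Fri, Sat, Sun — 2 of them qualify.
Total: 16 + 2 = 18.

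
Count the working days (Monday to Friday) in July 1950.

21

1 July 1950 is a Saturday.
That's 31 days from start to end, counting both.
31 = 7 × 4 + 3, so there are 4 full weeks plus 3 extra days.
Each full week contributes 5 weekdays (Mon–Fri): 4 × 5 = 20.
The 3 extra days are Saturday, Sunday, Monday — 1 of them qualifies.
Total: 20 + 1 = 21.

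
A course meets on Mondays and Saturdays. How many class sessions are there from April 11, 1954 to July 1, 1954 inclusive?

23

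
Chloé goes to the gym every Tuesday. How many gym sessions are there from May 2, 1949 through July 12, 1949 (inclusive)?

11 Tuesdays

May 2, 1949 is a Monday.
The range spans 72 days (inclusive of both endpoints).
72 = 7 × 10 + 2, so there are 10 full weeks plus 2 extra days.
Each full week contributes one Tuesday: 10 so far.
The 2 extra days are Mon, Tue — 1 of them qualifies.
Total: 10 + 1 = 11.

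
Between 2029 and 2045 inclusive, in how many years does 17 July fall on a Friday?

2

Day of week of July 17 in each year:
2029: Tue, 2030: Wed, 2031: Thu, 2032: Sat, 2033: Sun, 2034: Mon, 2035: Tue, 2036: Thu, 2037: Fri ✓, 2038: Sat, 2039: Sun, 2040: Tue, 2041: Wed, 2042: Thu, 2043: Fri ✓, 2044: Sun, 2045: Mon
Fridays: 2037, 2043.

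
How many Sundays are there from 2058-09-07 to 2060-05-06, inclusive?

87 Sundays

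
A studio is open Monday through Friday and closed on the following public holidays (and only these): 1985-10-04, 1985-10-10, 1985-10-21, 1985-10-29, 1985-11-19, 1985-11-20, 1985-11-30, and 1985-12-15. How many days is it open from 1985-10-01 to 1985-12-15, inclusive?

48 business days

1985-10-01 is a Tuesday.
That's 76 days from start to end, counting both.
76 = 7 × 10 + 6, so there are 10 full weeks plus 6 extra days.
Each full week contributes 5 weekdays (Mon–Fri): 10 × 5 = 50.
The 6 extra days are Tue, Wed, Thu, Fri, Sat, Sun — 4 of them qualify.
Total: 50 + 4 = 54.
Holidays: 1985-10-04 (Fri); 1985-10-10 (Thu); 1985-10-21 (Mon); 1985-10-29 (Tue); 1985-11-19 (Tue); 1985-11-20 (Wed); 1985-11-30 (Sat); 1985-12-15 (Sun).
6 of the 8 holidays fall on weekdays; the rest are weekends and were already excluded.
Business days: 54 − 6 = 48.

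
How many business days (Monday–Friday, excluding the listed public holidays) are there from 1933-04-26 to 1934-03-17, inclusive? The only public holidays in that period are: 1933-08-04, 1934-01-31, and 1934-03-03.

231

1933-04-26 is a Wednesday.
From 1933-04-26 to 1934-03-17 is 326 days inclusive.
326 = 7 × 46 + 4, so there are 46 full weeks plus 4 extra days.
Each full week contributes 5 weekdays (Mon–Fri): 46 × 5 = 230.
The 4 extra days are Wed, Thu, Fri, Sat — 3 of them qualify.
Total: 230 + 3 = 233.
Holidays: 1933-08-04 (Fri); 1934-01-31 (Wed); 1934-03-03 (Sat).
2 of the 3 holidays fall on weekdays; the rest are weekends and were already excluded.
Business days: 233 − 2 = 231.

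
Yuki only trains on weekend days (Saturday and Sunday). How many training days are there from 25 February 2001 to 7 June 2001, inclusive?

29

25 February 2001 is a Sunday.
The range spans 103 days (inclusive of both endpoints).
103 = 7 × 14 + 5, so there are 14 full weeks plus 5 extra days.
Each full week contributes 2 weekend days (Sat, Sun): 14 × 2 = 28.
The 5 extra days are Sun, Mon, Tue, Wed, Thu — 1 of them qualifies.
Total: 28 + 1 = 29.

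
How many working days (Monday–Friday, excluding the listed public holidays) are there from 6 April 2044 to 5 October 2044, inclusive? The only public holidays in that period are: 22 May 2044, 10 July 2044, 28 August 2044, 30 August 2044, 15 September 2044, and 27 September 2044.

128 working days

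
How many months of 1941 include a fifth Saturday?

A month has five Saturdays exactly when Saturday falls within its first (length − 28) days.
Jan: 31 days, starts Wed → 5 of Wed, Thu, Fri
Feb: 28 days, starts Sat → 5 of (none)
Mar: 31 days, starts Sat → 5 of Sat, Sun, Mon ✓
Apr: 30 days, starts Tue → 5 of Tue, Wed
May: 31 days, starts Thu → 5 of Thu, Fri, Sat ✓
Jun: 30 days, starts Sun → 5 of Sun, Mon
Jul: 31 days, starts Tue → 5 of Tue, Wed, Thu
Aug: 31 days, starts Fri → 5 of Fri, Sat, Sun ✓
Sep: 30 days, starts Mon → 5 of Mon, Tue
Oct: 31 days, starts Wed → 5 of Wed, Thu, Fri
Nov: 30 days, starts Sat → 5 of Sat, Sun ✓
Dec: 31 days, starts Mon → 5 of Mon, Tue, Wed
Months with five Saturdays: Mar, May, Aug, Nov.

4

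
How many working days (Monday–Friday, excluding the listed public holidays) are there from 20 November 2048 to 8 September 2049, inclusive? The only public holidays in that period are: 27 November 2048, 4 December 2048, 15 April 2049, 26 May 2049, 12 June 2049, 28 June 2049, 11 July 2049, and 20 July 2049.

203

20 November 2048 is a Friday.
From 20 November 2048 to 8 September 2049 is 293 days inclusive.
293 = 7 × 41 + 6, so there are 41 full weeks plus 6 extra days.
Each full week contributes 5 weekdays (Mon–Fri): 41 × 5 = 205.
The 6 extra days are Fri, Sat, Sun, Mon, Tue, Wed — 4 of them qualify.
Total: 205 + 4 = 209.
Holidays: 27 November 2048 (Fri); 4 December 2048 (Fri); 15 April 2049 (Thu); 26 May 2049 (Wed); 12 June 2049 (Sat); 28 June 2049 (Mon); 11 July 2049 (Sun); 20 July 2049 (Tue).
6 of the 8 holidays fall on weekdays; the rest are weekends and were already excluded.
Business days: 209 − 6 = 203.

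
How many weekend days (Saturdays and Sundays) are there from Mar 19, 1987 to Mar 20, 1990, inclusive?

Mar 19, 1987 is a Thursday.
The range spans 1098 days (inclusive of both endpoints).
1098 = 7 × 156 + 6, so there are 156 full weeks plus 6 extra days.
Each full week contributes 2 weekend days (Sat, Sun): 156 × 2 = 312.
The 6 extra days are Thursday, Friday, Saturday, Sunday, Monday, Tuesday — 2 of them qualify.
Total: 312 + 2 = 314.

314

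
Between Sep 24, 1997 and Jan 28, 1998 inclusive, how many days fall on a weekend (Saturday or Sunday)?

36

Sep 24, 1997 is a Wednesday.
From Sep 24, 1997 to Jan 28, 1998 is 127 days inclusive.
127 = 7 × 18 + 1, so there are 18 full weeks plus 1 extra day.
Each full week contributes 2 weekend days (Sat, Sun): 18 × 2 = 36.
The 1 extra day is Wed — none qualify.
Total: 36 + 0 = 36.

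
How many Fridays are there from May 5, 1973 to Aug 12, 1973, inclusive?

14

May 5, 1973 is a Saturday.
The range spans 100 days (inclusive of both endpoints).
100 = 7 × 14 + 2, so there are 14 full weeks plus 2 extra days.
Each full week contributes one Friday: 14 so far.
The 2 extra days are Saturday, Sunday — none qualify.
Total: 14 + 0 = 14.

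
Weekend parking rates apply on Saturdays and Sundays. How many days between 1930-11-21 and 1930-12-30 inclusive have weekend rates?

1930-11-21 is a Friday.
The range spans 40 days (inclusive of both endpoints).
40 = 7 × 5 + 5, so there are 5 full weeks plus 5 extra days.
Each full week contributes 2 weekend days (Sat, Sun): 5 × 2 = 10.
The 5 extra days are Friday, Saturday, Sunday, Monday, Tuesday — 2 of them qualify.
Total: 10 + 2 = 12.

12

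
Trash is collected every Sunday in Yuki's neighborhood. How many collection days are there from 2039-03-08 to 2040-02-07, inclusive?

48 Sundays

2039-03-08 is a Tuesday.
From 2039-03-08 to 2040-02-07 is 337 days inclusive.
337 = 7 × 48 + 1, so there are 48 full weeks plus 1 extra day.
Each full week contributes one Sunday: 48 so far.
The 1 extra day is Tue — none qualify.
Total: 48 + 0 = 48.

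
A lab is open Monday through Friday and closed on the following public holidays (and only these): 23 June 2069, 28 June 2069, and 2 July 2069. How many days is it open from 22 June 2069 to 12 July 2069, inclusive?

13

22 June 2069 is a Saturday.
That's 21 days from start to end, counting both.
21 = 7 × 3, so the span is exactly 3 full weeks.
Each full week contributes 5 weekdays (Mon–Fri): 3 × 5 = 15.
Total: 15.
Holidays: 23 June 2069 (Sun); 28 June 2069 (Fri); 2 July 2069 (Tue).
2 of the 3 holidays fall on weekdays; the rest are weekends and were already excluded.
Business days: 15 − 2 = 13.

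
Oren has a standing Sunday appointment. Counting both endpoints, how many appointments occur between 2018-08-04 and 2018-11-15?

15 Sundays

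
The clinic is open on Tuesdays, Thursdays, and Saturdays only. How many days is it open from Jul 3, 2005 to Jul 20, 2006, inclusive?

164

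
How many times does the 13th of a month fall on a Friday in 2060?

The 13th falls on a Friday when the month's 13th has weekday Fri.
Jan 13 is Tue; Feb 13 is Fri ✓; Mar 13 is Sat; Apr 13 is Tue; May 13 is Thu; Jun 13 is Sun; Jul 13 is Tue; Aug 13 is Fri ✓; Sep 13 is Mon; Oct 13 is Wed; Nov 13 is Sat; Dec 13 is Mon.
Friday the 13ths: Feb, Aug.

2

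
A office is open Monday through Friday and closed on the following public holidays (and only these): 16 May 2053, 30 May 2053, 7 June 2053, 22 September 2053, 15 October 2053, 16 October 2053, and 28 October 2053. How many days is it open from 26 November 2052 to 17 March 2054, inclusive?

335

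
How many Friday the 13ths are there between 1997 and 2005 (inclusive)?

14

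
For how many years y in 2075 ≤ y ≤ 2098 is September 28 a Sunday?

4

Day of week of September 28 in each year:
2075: Sat, 2076: Mon, 2077: Tue, 2078: Wed, 2079: Thu, 2080: Sat, 2081: Sun ✓, 2082: Mon, 2083: Tue, 2084: Thu, 2085: Fri, 2086: Sat, 2087: Sun ✓, 2088: Tue, 2089: Wed, 2090: Thu, 2091: Fri, 2092: Sun ✓, 2093: Mon, 2094: Tue, 2095: Wed, 2096: Fri, 2097: Sat, 2098: Sun ✓
Sundays: 2081, 2087, 2092, 2098.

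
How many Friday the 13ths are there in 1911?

2

The 13th falls on a Friday when the month's 13th has weekday Fri.
Jan 13 is Fri ✓; Feb 13 is Mon; Mar 13 is Mon; Apr 13 is Thu; May 13 is Sat; Jun 13 is Tue; Jul 13 is Thu; Aug 13 is Sun; Sep 13 is Wed; Oct 13 is Fri ✓; Nov 13 is Mon; Dec 13 is Wed.
Friday the 13ths: Jan, Oct.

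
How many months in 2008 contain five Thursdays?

4

A month has five Thursdays exactly when Thursday falls within its first (length − 28) days.
Jan: 31 days, starts Tue → 5 of Tue, Wed, Thu ✓
Feb: 29 days, starts Fri → 5 of Fri
Mar: 31 days, starts Sat → 5 of Sat, Sun, Mon
Apr: 30 days, starts Tue → 5 of Tue, Wed
May: 31 days, starts Thu → 5 of Thu, Fri, Sat ✓
Jun: 30 days, starts Sun → 5 of Sun, Mon
Jul: 31 days, starts Tue → 5 of Tue, Wed, Thu ✓
Aug: 31 days, starts Fri → 5 of Fri, Sat, Sun
Sep: 30 days, starts Mon → 5 of Mon, Tue
Oct: 31 days, starts Wed → 5 of Wed, Thu, Fri ✓
Nov: 30 days, starts Sat → 5 of Sat, Sun
Dec: 31 days, starts Mon → 5 of Mon, Tue, Wed
Months with five Thursdays: Jan, May, Jul, Oct.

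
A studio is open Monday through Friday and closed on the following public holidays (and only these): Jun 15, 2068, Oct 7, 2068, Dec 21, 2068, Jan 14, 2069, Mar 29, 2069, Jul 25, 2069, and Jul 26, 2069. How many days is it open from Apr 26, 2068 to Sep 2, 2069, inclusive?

347 working days

Apr 26, 2068 is a Thursday.
The range spans 495 days (inclusive of both endpoints).
495 = 7 × 70 + 5, so there are 70 full weeks plus 5 extra days.
Each full week contributes 5 weekdays (Mon–Fri): 70 × 5 = 350.
The 5 extra days are Thursday, Friday, Saturday, Sunday, Monday — 3 of them qualify.
Total: 350 + 3 = 353.
Holidays: Jun 15, 2068 (Fri); Oct 7, 2068 (Sun); Dec 21, 2068 (Fri); Jan 14, 2069 (Mon); Mar 29, 2069 (Fri); Jul 25, 2069 (Thu); Jul 26, 2069 (Fri).
6 of the 7 holidays fall on weekdays; the rest are weekends and were already excluded.
Business days: 353 − 6 = 347.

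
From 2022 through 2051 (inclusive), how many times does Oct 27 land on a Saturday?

Day of week of October 27 in each year:
2022: Thu, 2023: Fri, 2024: Sun, 2025: Mon, 2026: Tue, 2027: Wed, 2028: Fri, 2029: Sat ✓, 2030: Sun, 2031: Mon, 2032: Wed, 2033: Thu, 2034: Fri, 2035: Sat ✓, 2036: Mon, 2037: Tue, 2038: Wed, 2039: Thu, 2040: Sat ✓, 2041: Sun, 2042: Mon, 2043: Tue, 2044: Thu, 2045: Fri, 2046: Sat ✓, 2047: Sun, 2048: Tue, 2049: Wed, 2050: Thu, 2051: Fri
Saturdays: 2029, 2035, 2040, 2046.

4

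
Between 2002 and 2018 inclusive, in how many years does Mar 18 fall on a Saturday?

Day of week of March 18 in each year:
2002: Mon, 2003: Tue, 2004: Thu, 2005: Fri, 2006: Sat ✓, 2007: Sun, 2008: Tue, 2009: Wed, 2010: Thu, 2011: Fri, 2012: Sun, 2013: Mon, 2014: Tue, 2015: Wed, 2016: Fri, 2017: Sat ✓, 2018: Sun
Saturdays: 2006, 2017.

2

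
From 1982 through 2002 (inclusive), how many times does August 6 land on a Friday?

3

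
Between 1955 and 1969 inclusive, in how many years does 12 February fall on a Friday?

Day of week of February 12 in each year:
1955: Sat, 1956: Sun, 1957: Tue, 1958: Wed, 1959: Thu, 1960: Fri ✓, 1961: Sun, 1962: Mon, 1963: Tue, 1964: Wed, 1965: Fri ✓, 1966: Sat, 1967: Sun, 1968: Mon, 1969: Wed
Fridays: 1960, 1965.

2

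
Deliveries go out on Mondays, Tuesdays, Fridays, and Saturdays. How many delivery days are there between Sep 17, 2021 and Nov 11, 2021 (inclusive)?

32

Sep 17, 2021 is a Friday.
From Sep 17, 2021 to Nov 11, 2021 is 56 days inclusive.
56 = 7 × 8, so the span is exactly 8 full weeks.
Each full week contributes 4 days from the set (Mon, Tue, Fri, Sat): 8 × 4 = 32.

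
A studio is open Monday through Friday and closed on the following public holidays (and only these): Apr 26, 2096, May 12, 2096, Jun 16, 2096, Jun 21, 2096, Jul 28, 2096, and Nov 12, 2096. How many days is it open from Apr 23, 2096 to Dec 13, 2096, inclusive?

166 working days

Apr 23, 2096 is a Monday.
The range spans 235 days (inclusive of both endpoints).
235 = 7 × 33 + 4, so there are 33 full weeks plus 4 extra days.
Each full week contributes 5 weekdays (Mon–Fri): 33 × 5 = 165.
The 4 extra days are Mon, Tue, Wed, Thu — 4 of them qualify.
Total: 165 + 4 = 169.
Holidays: Apr 26, 2096 (Thu); May 12, 2096 (Sat); Jun 16, 2096 (Sat); Jun 21, 2096 (Thu); Jul 28, 2096 (Sat); Nov 12, 2096 (Mon).
3 of the 6 holidays fall on weekdays; the rest are weekends and were already excluded.
Business days: 169 − 3 = 166.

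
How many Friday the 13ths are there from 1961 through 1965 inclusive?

9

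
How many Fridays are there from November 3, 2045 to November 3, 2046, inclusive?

53 Fridays

November 3, 2045 is a Friday.
The range spans 366 days (inclusive of both endpoints).
366 = 7 × 52 + 2, so there are 52 full weeks plus 2 extra days.
Each full week contributes one Friday: 52 so far.
The 2 extra days are Fri, Sat — 1 of them qualifies.
Total: 52 + 1 = 53.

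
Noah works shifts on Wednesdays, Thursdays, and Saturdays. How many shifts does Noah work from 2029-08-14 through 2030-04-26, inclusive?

110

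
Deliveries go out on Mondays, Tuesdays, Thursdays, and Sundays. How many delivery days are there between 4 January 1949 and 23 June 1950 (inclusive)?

306

4 January 1949 is a Tuesday.
The range spans 536 days (inclusive of both endpoints).
536 = 7 × 76 + 4, so there are 76 full weeks plus 4 extra days.
Each full week contributes 4 days from the set (Mon, Tue, Thu, Sun): 76 × 4 = 304.
The 4 extra days are Tuesday, Wednesday, Thursday, Friday — 2 of them qualify.
Total: 304 + 2 = 306.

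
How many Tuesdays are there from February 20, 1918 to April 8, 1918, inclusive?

February 20, 1918 is a Wednesday.
From February 20, 1918 to April 8, 1918 is 48 days inclusive.
48 = 7 × 6 + 6, so there are 6 full weeks plus 6 extra days.
Each full week contributes one Tuesday: 6 so far.
The 6 extra days are Wednesday, Thursday, Friday, Saturday, Sunday, Monday — none qualify.
Total: 6 + 0 = 6.

6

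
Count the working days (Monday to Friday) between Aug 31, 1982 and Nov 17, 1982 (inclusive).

Aug 31, 1982 is a Tuesday.
From Aug 31, 1982 to Nov 17, 1982 is 79 days inclusive.
79 = 7 × 11 + 2, so there are 11 full weeks plus 2 extra days.
Each full week contributes 5 weekdays (Mon–Fri): 11 × 5 = 55.
The 2 extra days are Tuesday, Wednesday — 2 of them qualify.
Total: 55 + 2 = 57.

57 weekdays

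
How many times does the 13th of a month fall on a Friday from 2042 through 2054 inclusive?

23

Friday-the-13ths by year:
2042: Jun
2043: Feb, Mar, Nov
2044: May
2045: Jan, Oct
2046: Apr, Jul
2047: Sep, Dec
2048: Mar, Nov
2049: Aug
2050: May
2051: Jan, Oct
2052: Sep, Dec
2053: Jun
2054: Feb, Mar, Nov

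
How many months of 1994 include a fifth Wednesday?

4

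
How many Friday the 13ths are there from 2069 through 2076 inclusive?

15

Friday-the-13ths by year:
2069: Sep, Dec
2070: Jun
2071: Feb, Mar, Nov
2072: May
2073: Jan, Oct
2074: Apr, Jul
2075: Sep, Dec
2076: Mar, Nov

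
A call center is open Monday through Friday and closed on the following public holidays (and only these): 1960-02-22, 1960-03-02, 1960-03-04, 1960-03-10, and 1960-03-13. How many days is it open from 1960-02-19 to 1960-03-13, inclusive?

12

1960-02-19 is a Friday.
From 1960-02-19 to 1960-03-13 is 24 days inclusive.
24 = 7 × 3 + 3, so there are 3 full weeks plus 3 extra days.
Each full week contributes 5 weekdays (Mon–Fri): 3 × 5 = 15.
The 3 extra days are Friday, Saturday, Sunday — 1 of them qualifies.
Total: 15 + 1 = 16.
Holidays: 1960-02-22 (Mon); 1960-03-02 (Wed); 1960-03-04 (Fri); 1960-03-10 (Thu); 1960-03-13 (Sun).
4 of the 5 holidays fall on weekdays; the rest are weekends and were already excluded.
Business days: 16 − 4 = 12.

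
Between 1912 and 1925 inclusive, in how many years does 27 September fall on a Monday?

Day of week of September 27 in each year:
1912: Fri, 1913: Sat, 1914: Sun, 1915: Mon ✓, 1916: Wed, 1917: Thu, 1918: Fri, 1919: Sat, 1920: Mon ✓, 1921: Tue, 1922: Wed, 1923: Thu, 1924: Sat, 1925: Sun
Mondays: 1915, 1920.

2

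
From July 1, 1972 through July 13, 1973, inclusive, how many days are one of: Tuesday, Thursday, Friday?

162

July 1, 1972 is a Saturday.
The range spans 378 days (inclusive of both endpoints).
378 = 7 × 54, so the span is exactly 54 full weeks.
Each full week contributes 3 days from the set (Tue, Thu, Fri): 54 × 3 = 162.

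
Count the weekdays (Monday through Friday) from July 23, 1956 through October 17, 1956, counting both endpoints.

July 23, 1956 is a Monday.
The range spans 87 days (inclusive of both endpoints).
87 = 7 × 12 + 3, so there are 12 full weeks plus 3 extra days.
Each full week contributes 5 weekdays (Mon–Fri): 12 × 5 = 60.
The 3 extra days are Mon, Tue, Wed — 3 of them qualify.
Total: 60 + 3 = 63.

63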